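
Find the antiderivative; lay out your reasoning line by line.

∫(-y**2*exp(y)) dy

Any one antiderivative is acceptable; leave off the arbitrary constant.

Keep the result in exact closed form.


Step 1. Integrate ∫(-y**2*exp(y)) dy by parts with u = y**2, dv = (-exp(y)) dy, so v = -exp(y): now -y**2*exp(y) + ∫(2*y*exp(y)) dy.
Step 2. Integrate ∫(2*y*exp(y)) dy by parts with u = y, dv = (2*exp(y)) dy, so v = 2*exp(y): now -y**2*exp(y) + 2*y*exp(y) + ∫(-2*exp(y)) dy.
Step 3. Evaluate the standard form: now -y**2*exp(y) + 2*y*exp(y) - 2*exp(y).
Answer: -y**2*exp(y) + 2*y*exp(y) - 2*exp(y).


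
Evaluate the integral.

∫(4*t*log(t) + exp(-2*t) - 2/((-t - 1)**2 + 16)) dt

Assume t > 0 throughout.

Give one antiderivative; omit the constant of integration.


Answer: 2*t**2*log(t) - t**2 - atan(t/4 + 1/4)/2 - exp(-2*t)/2.


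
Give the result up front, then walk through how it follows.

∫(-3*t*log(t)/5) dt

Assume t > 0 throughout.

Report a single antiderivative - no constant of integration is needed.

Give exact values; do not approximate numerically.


The answer is -3*t**2*log(t)/10 + 3*t**2/20.
Step 1. Integrate ∫(-3*t*log(t)/5) dt by parts with u = log(t), dv = (-3*t/5) dt, so v = -3*t**2/10 [assuming t > 0]: now -3*t**2*log(t)/10 + ∫(3*t/10) dt.
Step 2. Evaluate the standard form: now -3*t**2*log(t)/10 + 3*t**2/20.
Answer: -3*t**2*log(t)/10 + 3*t**2/20.


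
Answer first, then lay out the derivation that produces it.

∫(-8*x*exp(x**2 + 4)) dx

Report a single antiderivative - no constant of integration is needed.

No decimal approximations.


The answer is -4*exp(x**2 + 4).
Step 1. Substitute u = x**2 + 4, turning ∫(-8*x*exp(x**2 + 4)) dx into ∫(-4*exp(u)) du: now ∫(-4*exp(u)) du.
Step 2. Evaluate the standard form: now -4*exp(u).
Step 3. Substitute back u = x**2 + 4: now -4*exp(x**2 + 4).
Answer: -4*exp(x**2 + 4).


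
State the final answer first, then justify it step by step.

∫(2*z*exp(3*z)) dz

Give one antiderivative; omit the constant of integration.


The answer is 2*z*exp(3*z)/3 - 2*exp(3*z)/9.
Step 1. Integrate ∫(2*z*exp(3*z)) dz by parts with u = z, dv = (2*exp(3*z)) dz, so v = 2*exp(3*z)/3: now 2*z*exp(3*z)/3 + ∫(-2*exp(3*z)/3) dz.
Step 2. Evaluate the standard form: now 2*z*exp(3*z)/3 - 2*exp(3*z)/9.
Answer: 2*z*exp(3*z)/3 - 2*exp(3*z)/9.


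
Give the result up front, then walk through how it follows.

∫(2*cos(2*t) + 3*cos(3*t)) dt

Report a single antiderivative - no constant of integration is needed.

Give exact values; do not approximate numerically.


The answer is sin(2*t) + sin(3*t).
Step 1. Rewrite: now ∫(2*cos(2*t)) dt + ∫(3*cos(3*t)) dt.
Step 2. Evaluate the standard form: now sin(2*t) + ∫(3*cos(3*t)) dt.
Step 3. Evaluate the standard form: now sin(2*t) + sin(3*t).
Answer: sin(2*t) + sin(3*t).


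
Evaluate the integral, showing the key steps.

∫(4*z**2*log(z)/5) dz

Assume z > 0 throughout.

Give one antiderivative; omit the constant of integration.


Step 1. Integrate ∫(4*z**2*log(z)/5) dz by parts with u = log(z), dv = (4*z**2/5) dz, so v = 4*z**3/15 [assuming z > 0]: now 4*z**3*log(z)/15 + ∫(-4*z**2/15) dz.
Step 2. Evaluate the standard form: now 4*z**3*log(z)/15 - 4*z**3/45.
Answer: 4*z**3*log(z)/15 - 4*z**3/45.


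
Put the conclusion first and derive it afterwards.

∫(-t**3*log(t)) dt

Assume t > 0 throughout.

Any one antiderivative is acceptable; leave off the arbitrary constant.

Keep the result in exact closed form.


The answer is -t**4*log(t)/4 + t**4/16.
Step 1. Integrate ∫(-t**3*log(t)) dt by parts with u = log(t), dv = (-t**3) dt, so v = -t**4/4 [assuming t > 0]: now -t**4*log(t)/4 + ∫(t**3/4) dt.
Step 2. Evaluate the standard form: now -t**4*log(t)/4 + t**4/16.
Answer: -t**4*log(t)/4 + t**4/16.


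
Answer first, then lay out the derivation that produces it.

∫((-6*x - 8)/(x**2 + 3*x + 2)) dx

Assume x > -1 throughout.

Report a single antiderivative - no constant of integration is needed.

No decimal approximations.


The answer is -2*log(x + 1) - 4*log(x + 2).
Step 1. Decompose ∫((-6*x - 8)/(x**2 + 3*x + 2)) dx by partial fractions, (-6*x - 8)/(x**2 + 3*x + 2) = -4/(x + 2) - 2/(x + 1): now ∫(-2/(x + 1)) dx + ∫(-4/(x + 2)) dx.
Step 2. Evaluate the standard form [assuming x > -2]: now -4*log(x + 2) + ∫(-2/(x + 1)) dx.
Step 3. Evaluate the standard form [assuming x > -1]: now -2*log(x + 1) - 4*log(x + 2).
Answer: -2*log(x + 1) - 4*log(x + 2).


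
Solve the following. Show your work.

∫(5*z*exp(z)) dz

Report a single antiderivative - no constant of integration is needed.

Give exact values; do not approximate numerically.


Step 1. Integrate ∫(5*z*exp(z)) dz by parts with u = z, dv = (5*exp(z)) dz, so v = 5*exp(z): now 5*z*exp(z) + ∫(-5*exp(z)) dz.
Step 2. Evaluate the standard form: now 5*z*exp(z) - 5*exp(z).
Answer: 5*z*exp(z) - 5*exp(z).


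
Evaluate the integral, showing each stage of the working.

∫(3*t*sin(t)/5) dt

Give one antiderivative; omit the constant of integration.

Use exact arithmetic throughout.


Step 1. Integrate ∫(3*t*sin(t)/5) dt by parts with u = t, dv = (3*sin(t)/5) dt, so v = -3*cos(t)/5: now -3*t*cos(t)/5 + ∫(3*cos(t)/5) dt.
Step 2. Evaluate the standard form: now -3*t*cos(t)/5 + 3*sin(t)/5.
Answer: -3*t*cos(t)/5 + 3*sin(t)/5.


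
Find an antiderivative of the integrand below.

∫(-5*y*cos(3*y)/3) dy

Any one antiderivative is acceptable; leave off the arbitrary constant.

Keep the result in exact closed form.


Answer: -5*y*sin(3*y)/9 - 5*cos(3*y)/27.


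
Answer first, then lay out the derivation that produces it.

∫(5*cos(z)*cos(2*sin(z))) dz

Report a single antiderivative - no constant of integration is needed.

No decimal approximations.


The answer is 5*sin(2*sin(z))/2.
Step 1. Substitute u = sin(z), turning ∫(5*cos(z)*cos(2*sin(z))) dz into ∫(5*cos(2*u)) du: now ∫(5*cos(2*u)) du.
Step 2. Evaluate the standard form: now 5*sin(2*u)/2.
Step 3. Substitute back u = sin(z): now 5*sin(2*sin(z))/2.
Answer: 5*sin(2*sin(z))/2.


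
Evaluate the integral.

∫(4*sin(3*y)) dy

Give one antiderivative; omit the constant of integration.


Answer: -4*cos(3*y)/3.


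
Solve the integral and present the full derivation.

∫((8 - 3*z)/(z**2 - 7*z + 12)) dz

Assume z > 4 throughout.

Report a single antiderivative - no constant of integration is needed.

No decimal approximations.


Step 1. Decompose ∫((8 - 3*z)/(z**2 - 7*z + 12)) dz by partial fractions, (8 - 3*z)/(z**2 - 7*z + 12) = 1/(z - 3) - 4/(z - 4): now ∫(-4/(z - 4)) dz + ∫(1/(z - 3)) dz.
Step 2. Evaluate the standard form [assuming z > 3]: now log(z - 3) + ∫(-4/(z - 4)) dz.
Step 3. Evaluate the standard form [assuming z > 4]: now -4*log(z - 4) + log(z - 3).
Answer: -4*log(z - 4) + log(z - 3).


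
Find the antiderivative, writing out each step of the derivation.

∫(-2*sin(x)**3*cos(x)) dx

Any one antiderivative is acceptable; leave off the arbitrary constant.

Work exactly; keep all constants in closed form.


Step 1. Substitute u = sin(x), turning ∫(-2*sin(x)**3*cos(x)) dx into ∫(-2*u**3) du: now ∫(-2*u**3) du.
Step 2. Evaluate the standard form: now -u**4/2.
Step 3. Substitute back u = sin(x): now -sin(x)**4/2.
Answer: -sin(x)**4/2.


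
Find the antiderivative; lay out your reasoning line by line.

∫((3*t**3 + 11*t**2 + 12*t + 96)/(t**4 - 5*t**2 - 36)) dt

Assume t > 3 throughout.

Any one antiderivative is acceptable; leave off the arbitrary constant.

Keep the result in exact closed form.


Step 1. Decompose ∫((3*t**3 + 11*t**2 + 12*t + 96)/(t**4 - 5*t**2 - 36)) dt by partial fractions, (3*t**3 + 11*t**2 + 12*t + 96)/(t**4 - 5*t**2 - 36) = -4/(t**2 + 4) - 1/(t + 3) + 4/(t - 3): now ∫(4/(t - 3)) dt + ∫(-1/(t + 3)) dt + ∫(-4/(t**2 + 4)) dt.
Step 2. Evaluate the standard form [assuming t > 3]: now 4*log(t - 3) + ∫(-1/(t + 3)) dt + ∫(-4/(t**2 + 4)) dt.
Step 3. Evaluate the standard form [assuming t > -3]: now 4*log(t - 3) - log(t + 3) + ∫(-4/(t**2 + 4)) dt.
Step 4. Evaluate the standard form: now 4*log(t - 3) - log(t + 3) - 2*atan(t/2).
Answer: 4*log(t - 3) - log(t + 3) - 2*atan(t/2).


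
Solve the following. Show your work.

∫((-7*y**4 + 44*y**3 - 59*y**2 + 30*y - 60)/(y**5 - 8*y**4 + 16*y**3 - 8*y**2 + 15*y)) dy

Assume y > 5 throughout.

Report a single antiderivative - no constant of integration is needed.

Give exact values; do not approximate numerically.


Step 1. Decompose ∫((-7*y**4 + 44*y**3 - 59*y**2 + 30*y - 60)/(y**5 - 8*y**4 + 16*y**3 - 8*y**2 + 15*y)) dy by partial fractions, (-7*y**4 + 44*y**3 - 59*y**2 + 30*y - 60)/(y**5 - 8*y**4 + 16*y**3 - 8*y**2 + 15*y) = -1/(y**2 + 1) - 2/(y - 3) - 1/(y - 5) - 4/y: now ∫(-4/y) dy + ∫(-1/(y - 5)) dy + ∫(-2/(y - 3)) dy + ∫(-1/(y**2 + 1)) dy.
Step 2. Evaluate the standard form [assuming y > 0]: now -4*log(y) + ∫(-1/(y - 5)) dy + ∫(-2/(y - 3)) dy + ∫(-1/(y**2 + 1)) dy.
Step 3. Evaluate the standard form [assuming y > 3]: now -4*log(y) - 2*log(y - 3) + ∫(-1/(y - 5)) dy + ∫(-1/(y**2 + 1)) dy.
Step 4. Evaluate the standard form [assuming y > 5]: now -4*log(y) - log(y - 5) - 2*log(y - 3) + ∫(-1/(y**2 + 1)) dy.
Step 5. Evaluate the standard form: now -4*log(y) - log(y - 5) - 2*log(y - 3) - atan(y).
Answer: -4*log(y) - log(y - 5) - 2*log(y - 3) - atan(y).


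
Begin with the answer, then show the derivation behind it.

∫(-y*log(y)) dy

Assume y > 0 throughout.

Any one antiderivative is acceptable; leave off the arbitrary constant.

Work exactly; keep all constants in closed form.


The answer is -y**2*log(y)/2 + y**2/4.
Step 1. Integrate ∫(-y*log(y)) dy by parts with u = log(y), dv = (-y) dy, so v = -y**2/2 [assuming y > 0]: now -y**2*log(y)/2 + ∫(y/2) dy.
Step 2. Evaluate the standard form: now -y**2*log(y)/2 + y**2/4.
Answer: -y**2*log(y)/2 + y**2/4.


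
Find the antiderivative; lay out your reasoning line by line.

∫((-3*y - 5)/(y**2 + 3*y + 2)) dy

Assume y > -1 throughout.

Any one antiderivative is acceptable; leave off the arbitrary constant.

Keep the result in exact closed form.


Step 1. Decompose ∫((-3*y - 5)/(y**2 + 3*y + 2)) dy by partial fractions, (-3*y - 5)/(y**2 + 3*y + 2) = -1/(y + 2) - 2/(y + 1): now ∫(-2/(y + 1)) dy + ∫(-1/(y + 2)) dy.
Step 2. Evaluate the standard form [assuming y > -2]: now -log(y + 2) + ∫(-2/(y + 1)) dy.
Step 3. Evaluate the standard form [assuming y > -1]: now -2*log(y + 1) - log(y + 2).
Answer: -2*log(y + 1) - log(y + 2).


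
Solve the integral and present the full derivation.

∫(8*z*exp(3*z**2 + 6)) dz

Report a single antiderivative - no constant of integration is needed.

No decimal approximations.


Step 1. Substitute u = z**2 + 2, turning ∫(8*z*exp(3*z**2 + 6)) dz into ∫(4*exp(3*u)) du: now ∫(4*exp(3*u)) du.
Step 2. Evaluate the standard form: now 4*exp(3*u)/3.
Step 3. Substitute back u = z**2 + 2: now 4*exp(3*z**2 + 6)/3.
Answer: 4*exp(3*z**2 + 6)/3.


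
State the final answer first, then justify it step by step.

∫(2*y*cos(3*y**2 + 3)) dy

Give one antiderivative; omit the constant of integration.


The answer is sin(3*y**2 + 3)/3.
Step 1. Substitute u = y**2 + 1, turning ∫(2*y*cos(3*y**2 + 3)) dy into ∫(cos(3*u)) du: now ∫(cos(3*u)) du.
Step 2. Evaluate the standard form: now sin(3*u)/3.
Step 3. Substitute back u = y**2 + 1: now sin(3*y**2 + 3)/3.
Answer: sin(3*y**2 + 3)/3.


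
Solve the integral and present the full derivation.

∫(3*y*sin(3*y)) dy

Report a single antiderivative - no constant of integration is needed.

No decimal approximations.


Step 1. Integrate ∫(3*y*sin(3*y)) dy by parts with u = y, dv = (3*sin(3*y)) dy, so v = -cos(3*y): now -y*cos(3*y) + ∫(cos(3*y)) dy.
Step 2. Evaluate the standard form: now -y*cos(3*y) + sin(3*y)/3.
Answer: -y*cos(3*y) + sin(3*y)/3.


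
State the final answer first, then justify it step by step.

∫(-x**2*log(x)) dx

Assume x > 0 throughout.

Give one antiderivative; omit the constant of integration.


The answer is -x**3*log(x)/3 + x**3/9.
Step 1. Integrate ∫(-x**2*log(x)) dx by parts with u = log(x), dv = (-x**2) dx, so v = -x**3/3 [assuming x > 0]: now -x**3*log(x)/3 + ∫(x**2/3) dx.
Step 2. Evaluate the standard form: now -x**3*log(x)/3 + x**3/9.
Answer: -x**3*log(x)/3 + x**3/9.


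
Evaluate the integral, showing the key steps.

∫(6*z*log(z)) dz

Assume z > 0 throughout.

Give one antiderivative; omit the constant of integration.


Step 1. Integrate ∫(6*z*log(z)) dz by parts with u = log(z), dv = (6*z) dz, so v = 3*z**2 [assuming z > 0]: now 3*z**2*log(z) + ∫(-3*z) dz.
Step 2. Evaluate the standard form: now 3*z**2*log(z) - 3*z**2/2.
Answer: 3*z**2*log(z) - 3*z**2/2.


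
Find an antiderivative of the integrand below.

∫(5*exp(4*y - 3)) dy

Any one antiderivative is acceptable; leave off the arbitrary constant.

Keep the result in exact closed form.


Answer: 5*exp(4*y - 3)/4.


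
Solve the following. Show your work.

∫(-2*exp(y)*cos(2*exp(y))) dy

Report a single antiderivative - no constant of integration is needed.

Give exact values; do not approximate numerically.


Step 1. Substitute u = exp(y), turning ∫(-2*exp(y)*cos(2*exp(y))) dy into ∫(-2*cos(2*u)) du: now ∫(-2*cos(2*u)) du.
Step 2. Evaluate the standard form: now -sin(2*u).
Step 3. Substitute back u = exp(y): now -sin(2*exp(y)).
Answer: -sin(2*exp(y)).


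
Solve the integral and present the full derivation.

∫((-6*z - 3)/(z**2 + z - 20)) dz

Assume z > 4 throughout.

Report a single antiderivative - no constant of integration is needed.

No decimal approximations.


Step 1. Decompose ∫((-6*z - 3)/(z**2 + z - 20)) dz by partial fractions, (-6*z - 3)/(z**2 + z - 20) = -3/(z + 5) - 3/(z - 4): now ∫(-3/(z - 4)) dz + ∫(-3/(z + 5)) dz.
Step 2. Evaluate the standard form [assuming z > -5]: now -3*log(z + 5) + ∫(-3/(z - 4)) dz.
Step 3. Evaluate the standard form [assuming z > 4]: now -3*log(z - 4) - 3*log(z + 5).
Answer: -3*log(z - 4) - 3*log(z + 5).


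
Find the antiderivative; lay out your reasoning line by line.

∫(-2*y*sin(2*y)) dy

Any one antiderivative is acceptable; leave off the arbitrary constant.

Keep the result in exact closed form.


Step 1. Integrate ∫(-2*y*sin(2*y)) dy by parts with u = y, dv = (-2*sin(2*y)) dy, so v = cos(2*y): now y*cos(2*y) + ∫(-cos(2*y)) dy.
Step 2. Evaluate the standard form: now y*cos(2*y) - sin(2*y)/2.
Answer: y*cos(2*y) - sin(2*y)/2.


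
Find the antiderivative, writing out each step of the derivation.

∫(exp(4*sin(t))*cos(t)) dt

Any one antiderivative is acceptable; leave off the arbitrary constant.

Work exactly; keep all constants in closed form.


Step 1. Substitute u = sin(t), turning ∫(exp(4*sin(t))*cos(t)) dt into ∫(exp(4*u)) du: now ∫(exp(4*u)) du.
Step 2. Evaluate the standard form: now exp(4*u)/4.
Step 3. Substitute back u = sin(t): now exp(4*sin(t))/4.
Answer: exp(4*sin(t))/4.


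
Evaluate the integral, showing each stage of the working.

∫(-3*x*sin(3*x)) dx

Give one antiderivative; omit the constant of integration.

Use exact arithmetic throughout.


Step 1. Integrate ∫(-3*x*sin(3*x)) dx by parts with u = x, dv = (-3*sin(3*x)) dx, so v = cos(3*x): now x*cos(3*x) + ∫(-cos(3*x)) dx.
Step 2. Evaluate the standard form: now x*cos(3*x) - sin(3*x)/3.
Answer: x*cos(3*x) - sin(3*x)/3.


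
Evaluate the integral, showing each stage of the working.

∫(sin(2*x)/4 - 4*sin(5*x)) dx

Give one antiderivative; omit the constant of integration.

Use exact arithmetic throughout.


Step 1. Rewrite: now ∫(sin(2*x)/4) dx + ∫(-4*sin(5*x)) dx.
Step 2. Evaluate the standard form: now 4*cos(5*x)/5 + ∫(sin(2*x)/4) dx.
Step 3. Evaluate the standard form: now -cos(2*x)/8 + 4*cos(5*x)/5.
Answer: -cos(2*x)/8 + 4*cos(5*x)/5.


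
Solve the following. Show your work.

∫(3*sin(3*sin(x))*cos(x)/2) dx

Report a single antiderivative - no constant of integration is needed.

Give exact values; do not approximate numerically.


Step 1. Substitute u = sin(x), turning ∫(3*sin(3*sin(x))*cos(x)/2) dx into ∫(3*sin(3*u)/2) du: now ∫(3*sin(3*u)/2) du.
Step 2. Evaluate the standard form: now -cos(3*u)/2.
Step 3. Substitute back u = sin(x): now -cos(3*sin(x))/2.
Answer: -cos(3*sin(x))/2.


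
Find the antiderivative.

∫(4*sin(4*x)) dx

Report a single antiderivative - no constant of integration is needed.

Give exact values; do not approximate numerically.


Answer: -cos(4*x).


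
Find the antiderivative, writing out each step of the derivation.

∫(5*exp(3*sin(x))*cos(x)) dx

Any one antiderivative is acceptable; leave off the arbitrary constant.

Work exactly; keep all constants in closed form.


Step 1. Substitute u = sin(x), turning ∫(5*exp(3*sin(x))*cos(x)) dx into ∫(5*exp(3*u)) du: now ∫(5*exp(3*u)) du.
Step 2. Evaluate the standard form: now 5*exp(3*u)/3.
Step 3. Substitute back u = sin(x): now 5*exp(3*sin(x))/3.
Answer: 5*exp(3*sin(x))/3.


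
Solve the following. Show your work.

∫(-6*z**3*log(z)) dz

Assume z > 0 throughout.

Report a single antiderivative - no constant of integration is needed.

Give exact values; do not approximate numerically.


Step 1. Integrate ∫(-6*z**3*log(z)) dz by parts with u = log(z), dv = (-6*z**3) dz, so v = -3*z**4/2 [assuming z > 0]: now -3*z**4*log(z)/2 + ∫(3*z**3/2) dz.
Step 2. Evaluate the standard form: now -3*z**4*log(z)/2 + 3*z**4/8.
Answer: -3*z**4*log(z)/2 + 3*z**4/8.


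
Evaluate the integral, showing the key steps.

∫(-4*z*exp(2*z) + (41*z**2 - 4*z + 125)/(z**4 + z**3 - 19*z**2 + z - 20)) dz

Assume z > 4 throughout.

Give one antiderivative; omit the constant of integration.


Step 1. Rewrite: now ∫(-4*z*exp(2*z)) dz + ∫((41*z**2 - 4*z + 125)/(z**4 + z**3 - 19*z**2 + z - 20)) dz.
Step 2. Integrate ∫(-4*z*exp(2*z)) dz by parts with u = z, dv = (-4*exp(2*z)) dz, so v = -2*exp(2*z): now -2*z*exp(2*z) + ∫((41*z**2 - 4*z + 125)/(z**4 + z**3 - 19*z**2 + z - 20)) dz + ∫(2*exp(2*z)) dz.
Step 3. Evaluate the standard form: now -2*z*exp(2*z) + exp(2*z) + ∫((41*z**2 - 4*z + 125)/(z**4 + z**3 - 19*z**2 + z - 20)) dz.
Step 4. Decompose ∫((41*z**2 - 4*z + 125)/(z**4 + z**3 - 19*z**2 + z - 20)) dz by partial fractions, (41*z**2 - 4*z + 125)/(z**4 + z**3 - 19*z**2 + z - 20) = -4/(z**2 + 1) - 5/(z + 5) + 5/(z - 4): now -2*z*exp(2*z) + exp(2*z) + ∫(5/(z - 4)) dz + ∫(-5/(z + 5)) dz + ∫(-4/(z**2 + 1)) dz.
Step 5. Evaluate the standard form [assuming z > -5]: now -2*z*exp(2*z) + exp(2*z) - 5*log(z + 5) + ∫(5/(z - 4)) dz + ∫(-4/(z**2 + 1)) dz.
Step 6. Evaluate the standard form [assuming z > 4]: now -2*z*exp(2*z) + exp(2*z) + 5*log(z - 4) - 5*log(z + 5) + ∫(-4/(z**2 + 1)) dz.
Step 7. Evaluate the standard form: now -2*z*exp(2*z) + exp(2*z) + 5*log(z - 4) - 5*log(z + 5) - 4*atan(z).
Answer: -2*z*exp(2*z) + exp(2*z) + 5*log(z - 4) - 5*log(z + 5) - 4*atan(z).


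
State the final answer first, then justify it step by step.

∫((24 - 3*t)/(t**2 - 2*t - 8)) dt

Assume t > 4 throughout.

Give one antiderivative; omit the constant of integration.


The answer is 2*log(t - 4) - 5*log(t + 2).
Step 1. Decompose ∫((24 - 3*t)/(t**2 - 2*t - 8)) dt by partial fractions, (24 - 3*t)/(t**2 - 2*t - 8) = -5/(t + 2) + 2/(t - 4): now ∫(2/(t - 4)) dt + ∫(-5/(t + 2)) dt.
Step 2. Evaluate the standard form [assuming t > -2]: now -5*log(t + 2) + ∫(2/(t - 4)) dt.
Step 3. Evaluate the standard form [assuming t > 4]: now 2*log(t - 4) - 5*log(t + 2).
Answer: 2*log(t - 4) - 5*log(t + 2).


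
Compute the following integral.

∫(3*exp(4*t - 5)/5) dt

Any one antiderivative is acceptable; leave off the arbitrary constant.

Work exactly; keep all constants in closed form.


Answer: 3*exp(4*t - 5)/20.


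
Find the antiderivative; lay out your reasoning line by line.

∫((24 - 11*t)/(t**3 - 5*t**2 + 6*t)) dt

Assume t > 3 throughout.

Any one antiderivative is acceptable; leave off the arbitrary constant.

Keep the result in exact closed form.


Step 1. Decompose ∫((24 - 11*t)/(t**3 - 5*t**2 + 6*t)) dt by partial fractions, (24 - 11*t)/(t**3 - 5*t**2 + 6*t) = -1/(t - 2) - 3/(t - 3) + 4/t: now ∫(4/t) dt + ∫(-3/(t - 3)) dt + ∫(-1/(t - 2)) dt.
Step 2. Evaluate the standard form [assuming t > 2]: now -log(t - 2) + ∫(4/t) dt + ∫(-3/(t - 3)) dt.
Step 3. Evaluate the standard form [assuming t > 3]: now -3*log(t - 3) - log(t - 2) + ∫(4/t) dt.
Step 4. Evaluate the standard form [assuming t > 0]: now 4*log(t) - 3*log(t - 3) - log(t - 2).
Answer: 4*log(t) - 3*log(t - 3) - log(t - 2).


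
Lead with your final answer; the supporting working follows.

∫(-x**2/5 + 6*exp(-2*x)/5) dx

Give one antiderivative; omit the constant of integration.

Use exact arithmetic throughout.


The answer is -x**3/15 - 3*exp(-2*x)/5.
Step 1. Rewrite: now ∫(-x**2/5) dx + ∫(6*exp(-2*x)/5) dx.
Step 2. Evaluate the standard form: now -x**3/15 + ∫(6*exp(-2*x)/5) dx.
Step 3. Evaluate the standard form: now -x**3/15 - 3*exp(-2*x)/5.
Answer: -x**3/15 - 3*exp(-2*x)/5.


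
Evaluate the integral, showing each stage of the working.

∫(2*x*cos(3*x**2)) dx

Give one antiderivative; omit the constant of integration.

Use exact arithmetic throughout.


Step 1. Substitute u = x**2, turning ∫(2*x*cos(3*x**2)) dx into ∫(cos(3*u)) du: now ∫(cos(3*u)) du.
Step 2. Evaluate the standard form: now sin(3*u)/3.
Step 3. Substitute back u = x**2: now sin(3*x**2)/3.
Answer: sin(3*x**2)/3.


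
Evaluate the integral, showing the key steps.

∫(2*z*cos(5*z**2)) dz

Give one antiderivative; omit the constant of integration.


Step 1. Substitute u = z**2, turning ∫(2*z*cos(5*z**2)) dz into ∫(cos(5*u)) du: now ∫(cos(5*u)) du.
Step 2. Evaluate the standard form: now sin(5*u)/5.
Step 3. Substitute back u = z**2: now sin(5*z**2)/5.
Answer: sin(5*z**2)/5.


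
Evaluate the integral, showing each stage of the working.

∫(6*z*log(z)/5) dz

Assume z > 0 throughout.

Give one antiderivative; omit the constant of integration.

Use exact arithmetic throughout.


Step 1. Integrate ∫(6*z*log(z)/5) dz by parts with u = log(z), dv = (6*z/5) dz, so v = 3*z**2/5 [assuming z > 0]: now 3*z**2*log(z)/5 + ∫(-3*z/5) dz.
Step 2. Evaluate the standard form: now 3*z**2*log(z)/5 - 3*z**2/10.
Answer: 3*z**2*log(z)/5 - 3*z**2/10.


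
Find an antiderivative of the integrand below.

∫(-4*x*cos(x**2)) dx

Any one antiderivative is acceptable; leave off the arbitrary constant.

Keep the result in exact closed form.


Answer: -2*sin(x**2).


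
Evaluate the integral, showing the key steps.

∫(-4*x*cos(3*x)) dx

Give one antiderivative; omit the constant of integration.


Step 1. Integrate ∫(-4*x*cos(3*x)) dx by parts with u = x, dv = (-4*cos(3*x)) dx, so v = -4*sin(3*x)/3: now -4*x*sin(3*x)/3 + ∫(4*sin(3*x)/3) dx.
Step 2. Evaluate the standard form: now -4*x*sin(3*x)/3 - 4*cos(3*x)/9.
Answer: -4*x*sin(3*x)/3 - 4*cos(3*x)/9.


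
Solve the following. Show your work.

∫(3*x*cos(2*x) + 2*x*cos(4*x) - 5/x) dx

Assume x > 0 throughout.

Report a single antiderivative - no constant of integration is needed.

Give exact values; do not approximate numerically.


Step 1. Rewrite: now ∫(-5/x) dx + ∫(3*x*cos(2*x)) dx + ∫(2*x*cos(4*x)) dx.
Step 2. Integrate ∫(3*x*cos(2*x)) dx by parts with u = x, dv = (3*cos(2*x)) dx, so v = 3*sin(2*x)/2: now 3*x*sin(2*x)/2 + ∫(-5/x) dx + ∫(2*x*cos(4*x)) dx + ∫(-3*sin(2*x)/2) dx.
Step 3. Evaluate the standard form: now 3*x*sin(2*x)/2 + 3*cos(2*x)/4 + ∫(-5/x) dx + ∫(2*x*cos(4*x)) dx.
Step 4. Integrate ∫(2*x*cos(4*x)) dx by parts with u = x, dv = (2*cos(4*x)) dx, so v = sin(4*x)/2: now 3*x*sin(2*x)/2 + x*sin(4*x)/2 + 3*cos(2*x)/4 + ∫(-5/x) dx + ∫(-sin(4*x)/2) dx.
Step 5. Evaluate the standard form: now 3*x*sin(2*x)/2 + x*sin(4*x)/2 + 3*cos(2*x)/4 + cos(4*x)/8 + ∫(-5/x) dx.
Step 6. Evaluate the standard form [assuming x > 0]: now 3*x*sin(2*x)/2 + x*sin(4*x)/2 - 5*log(x) + 3*cos(2*x)/4 + cos(4*x)/8.
Answer: 3*x*sin(2*x)/2 + x*sin(4*x)/2 - 5*log(x) + 3*cos(2*x)/4 + cos(4*x)/8.


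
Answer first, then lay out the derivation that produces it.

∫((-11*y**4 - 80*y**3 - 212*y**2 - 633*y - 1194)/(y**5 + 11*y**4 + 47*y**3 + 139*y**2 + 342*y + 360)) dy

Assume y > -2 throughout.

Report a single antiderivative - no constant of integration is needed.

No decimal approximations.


The answer is -4*log(y + 2) - 5*log(y + 4) - 2*log(y + 5) + atan(y/3).
Step 1. Decompose ∫((-11*y**4 - 80*y**3 - 212*y**2 - 633*y - 1194)/(y**5 + 11*y**4 + 47*y**3 + 139*y**2 + 342*y + 360)) dy by partial fractions, (-11*y**4 - 80*y**3 - 212*y**2 - 633*y - 1194)/(y**5 + 11*y**4 + 47*y**3 + 139*y**2 + 342*y + 360) = 3/(y**2 + 9) - 2/(y + 5) - 5/(y + 4) - 4/(y + 2): now ∫(-4/(y + 2)) dy + ∫(-5/(y + 4)) dy + ∫(-2/(y + 5)) dy + ∫(3/(y**2 + 9)) dy.
Step 2. Evaluate the standard form [assuming y > -4]: now -5*log(y + 4) + ∫(-4/(y + 2)) dy + ∫(-2/(y + 5)) dy + ∫(3/(y**2 + 9)) dy.
Step 3. Evaluate the standard form [assuming y > -5]: now -5*log(y + 4) - 2*log(y + 5) + ∫(-4/(y + 2)) dy + ∫(3/(y**2 + 9)) dy.
Step 4. Evaluate the standard form [assuming y > -2]: now -4*log(y + 2) - 5*log(y + 4) - 2*log(y + 5) + ∫(3/(y**2 + 9)) dy.
Step 5. Evaluate the standard form: now -4*log(y + 2) - 5*log(y + 4) - 2*log(y + 5) + atan(y/3).
Answer: -4*log(y + 2) - 5*log(y + 4) - 2*log(y + 5) + atan(y/3).


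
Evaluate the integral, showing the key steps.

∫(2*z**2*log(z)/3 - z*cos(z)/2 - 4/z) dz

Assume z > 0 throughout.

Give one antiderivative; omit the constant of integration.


Step 1. Rewrite: now ∫(-4/z) dz + ∫(-z*cos(z)/2) dz + ∫(2*z**2*log(z)/3) dz.
Step 2. Evaluate the standard form [assuming z > 0]: now -4*log(z) + ∫(-z*cos(z)/2) dz + ∫(2*z**2*log(z)/3) dz.
Step 3. Integrate ∫(-z*cos(z)/2) dz by parts with u = z, dv = (-cos(z)/2) dz, so v = -sin(z)/2: now -z*sin(z)/2 - 4*log(z) + ∫(2*z**2*log(z)/3) dz + ∫(sin(z)/2) dz.
Step 4. Evaluate the standard form: now -z*sin(z)/2 - 4*log(z) - cos(z)/2 + ∫(2*z**2*log(z)/3) dz.
Step 5. Integrate ∫(2*z**2*log(z)/3) dz by parts with u = log(z), dv = (2*z**2/3) dz, so v = 2*z**3/9 [assuming z > 0]: now 2*z**3*log(z)/9 - z*sin(z)/2 - 4*log(z) - cos(z)/2 + ∫(-2*z**2/9) dz.
Step 6. Evaluate the standard form: now 2*z**3*log(z)/9 - 2*z**3/27 - z*sin(z)/2 - 4*log(z) - cos(z)/2.
Answer: 2*z**3*log(z)/9 - 2*z**3/27 - z*sin(z)/2 - 4*log(z) - cos(z)/2.


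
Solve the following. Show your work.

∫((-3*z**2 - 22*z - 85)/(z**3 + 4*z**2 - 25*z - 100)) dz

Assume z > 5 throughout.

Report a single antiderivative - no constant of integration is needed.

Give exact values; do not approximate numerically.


Step 1. Decompose ∫((-3*z**2 - 22*z - 85)/(z**3 + 4*z**2 - 25*z - 100)) dz by partial fractions, (-3*z**2 - 22*z - 85)/(z**3 + 4*z**2 - 25*z - 100) = -5/(z + 5) + 5/(z + 4) - 3/(z - 5): now ∫(-3/(z - 5)) dz + ∫(5/(z + 4)) dz + ∫(-5/(z + 5)) dz.
Step 2. Evaluate the standard form [assuming z > 5]: now -3*log(z - 5) + ∫(5/(z + 4)) dz + ∫(-5/(z + 5)) dz.
Step 3. Evaluate the standard form [assuming z > -4]: now -3*log(z - 5) + 5*log(z + 4) + ∫(-5/(z + 5)) dz.
Step 4. Evaluate the standard form [assuming z > -5]: now -3*log(z - 5) + 5*log(z + 4) - 5*log(z + 5).
Answer: -3*log(z - 5) + 5*log(z + 4) - 5*log(z + 5).


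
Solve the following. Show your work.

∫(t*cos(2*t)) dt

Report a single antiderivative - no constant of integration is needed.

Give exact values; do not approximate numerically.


Step 1. Integrate ∫(t*cos(2*t)) dt by parts with u = t, dv = (cos(2*t)) dt, so v = sin(2*t)/2: now t*sin(2*t)/2 + ∫(-sin(2*t)/2) dt.
Step 2. Evaluate the standard form: now t*sin(2*t)/2 + cos(2*t)/4.
Answer: t*sin(2*t)/2 + cos(2*t)/4.


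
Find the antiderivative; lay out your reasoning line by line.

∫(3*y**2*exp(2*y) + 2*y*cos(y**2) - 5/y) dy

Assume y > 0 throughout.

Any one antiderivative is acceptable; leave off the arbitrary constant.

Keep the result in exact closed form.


Step 1. Rewrite: now ∫(-5/y) dy + ∫(2*y*cos(y**2)) dy + ∫(3*y**2*exp(2*y)) dy.
Step 2. Evaluate the standard form [assuming y > 0]: now -5*log(y) + ∫(2*y*cos(y**2)) dy + ∫(3*y**2*exp(2*y)) dy.
Step 3. Integrate ∫(3*y**2*exp(2*y)) dy by parts with u = y**2, dv = (3*exp(2*y)) dy, so v = 3*exp(2*y)/2: now 3*y**2*exp(2*y)/2 - 5*log(y) + ∫(-3*y*exp(2*y)) dy + ∫(2*y*cos(y**2)) dy.
Step 4. Integrate ∫(-3*y*exp(2*y)) dy by parts with u = y, dv = (-3*exp(2*y)) dy, so v = -3*exp(2*y)/2: now 3*y**2*exp(2*y)/2 - 3*y*exp(2*y)/2 - 5*log(y) + ∫(2*y*cos(y**2)) dy + ∫(3*exp(2*y)/2) dy.
Step 5. Evaluate the standard form: now 3*y**2*exp(2*y)/2 - 3*y*exp(2*y)/2 + 3*exp(2*y)/4 - 5*log(y) + ∫(2*y*cos(y**2)) dy.
Step 6. Substitute u = y**2, turning ∫(2*y*cos(y**2)) dy into ∫(cos(u)) du: now 3*y**2*exp(2*y)/2 - 3*y*exp(2*y)/2 + 3*exp(2*y)/4 - 5*log(y) + ∫(cos(u)) du.
Step 7. Evaluate the standard form: now 3*y**2*exp(2*y)/2 - 3*y*exp(2*y)/2 + 3*exp(2*y)/4 - 5*log(y) + sin(u).
Step 8. Substitute back u = y**2: now 3*y**2*exp(2*y)/2 - 3*y*exp(2*y)/2 + 3*exp(2*y)/4 - 5*log(y) + sin(y**2).
Answer: 3*y**2*exp(2*y)/2 - 3*y*exp(2*y)/2 + 3*exp(2*y)/4 - 5*log(y) + sin(y**2).


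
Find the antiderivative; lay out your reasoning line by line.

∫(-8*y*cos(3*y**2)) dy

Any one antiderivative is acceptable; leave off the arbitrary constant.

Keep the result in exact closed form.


Step 1. Substitute u = y**2, turning ∫(-8*y*cos(3*y**2)) dy into ∫(-4*cos(3*u)) du: now ∫(-4*cos(3*u)) du.
Step 2. Evaluate the standard form: now -4*sin(3*u)/3.
Step 3. Substitute back u = y**2: now -4*sin(3*y**2)/3.
Answer: -4*sin(3*y**2)/3.


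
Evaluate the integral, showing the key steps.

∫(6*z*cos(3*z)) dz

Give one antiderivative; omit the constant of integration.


Step 1. Integrate ∫(6*z*cos(3*z)) dz by parts with u = z, dv = (6*cos(3*z)) dz, so v = 2*sin(3*z): now 2*z*sin(3*z) + ∫(-2*sin(3*z)) dz.
Step 2. Evaluate the standard form: now 2*z*sin(3*z) + 2*cos(3*z)/3.
Answer: 2*z*sin(3*z) + 2*cos(3*z)/3.


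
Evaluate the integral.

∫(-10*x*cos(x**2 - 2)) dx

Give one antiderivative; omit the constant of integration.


Answer: -5*sin(x**2 - 2).


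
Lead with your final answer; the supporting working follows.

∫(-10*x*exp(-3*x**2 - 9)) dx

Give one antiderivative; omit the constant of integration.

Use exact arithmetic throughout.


The answer is 5*exp(-3*x**2 - 9)/3.
Step 1. Substitute u = x**2 + 3, turning ∫(-10*x*exp(-3*x**2 - 9)) dx into ∫(-5*exp(-3*u)) du: now ∫(-5*exp(-3*u)) du.
Step 2. Evaluate the standard form: now 5*exp(-3*u)/3.
Step 3. Substitute back u = x**2 + 3: now 5*exp(-3*x**2 - 9)/3.
Answer: 5*exp(-3*x**2 - 9)/3.


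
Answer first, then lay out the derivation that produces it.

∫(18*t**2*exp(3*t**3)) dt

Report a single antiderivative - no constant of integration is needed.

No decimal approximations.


The answer is 2*exp(3*t**3).
Step 1. Substitute u = t**3, turning ∫(18*t**2*exp(3*t**3)) dt into ∫(6*exp(3*u)) du: now ∫(6*exp(3*u)) du.
Step 2. Evaluate the standard form: now 2*exp(3*u).
Step 3. Substitute back u = t**3: now 2*exp(3*t**3).
Answer: 2*exp(3*t**3).


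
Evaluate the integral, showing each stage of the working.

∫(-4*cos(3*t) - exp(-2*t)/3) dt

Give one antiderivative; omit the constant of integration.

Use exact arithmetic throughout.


Step 1. Rewrite: now ∫(-exp(-2*t)/3) dt + ∫(-4*cos(3*t)) dt.
Step 2. Evaluate the standard form: now -4*sin(3*t)/3 + ∫(-exp(-2*t)/3) dt.
Step 3. Evaluate the standard form: now -4*sin(3*t)/3 + exp(-2*t)/6.
Answer: -4*sin(3*t)/3 + exp(-2*t)/6.


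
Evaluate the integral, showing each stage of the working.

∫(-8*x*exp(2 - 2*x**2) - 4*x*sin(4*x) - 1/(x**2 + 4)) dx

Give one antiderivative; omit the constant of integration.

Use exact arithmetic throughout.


Step 1. Rewrite: now ∫(-8*x*exp(2 - 2*x**2)) dx + ∫(-4*x*sin(4*x)) dx + ∫(-1/(x**2 + 4)) dx.
Step 2. Evaluate the standard form: now -atan(x/2)/2 + ∫(-8*x*exp(2 - 2*x**2)) dx + ∫(-4*x*sin(4*x)) dx.
Step 3. Integrate ∫(-4*x*sin(4*x)) dx by parts with u = x, dv = (-4*sin(4*x)) dx, so v = cos(4*x): now x*cos(4*x) - atan(x/2)/2 + ∫(-8*x*exp(2 - 2*x**2)) dx + ∫(-cos(4*x)) dx.
Step 4. Evaluate the standard form: now x*cos(4*x) - sin(4*x)/4 - atan(x/2)/2 + ∫(-8*x*exp(2 - 2*x**2)) dx.
Step 5. Substitute u = x**2 - 1, turning ∫(-8*x*exp(2 - 2*x**2)) dx into ∫(-4*exp(-2*u)) du: now x*cos(4*x) - sin(4*x)/4 - atan(x/2)/2 + ∫(-4*exp(-2*u)) du.
Step 6. Evaluate the standard form: now x*cos(4*x) - sin(4*x)/4 - atan(x/2)/2 + 2*exp(-2*u).
Step 7. Substitute back u = x**2 - 1: now x*cos(4*x) + 2*exp(2 - 2*x**2) - sin(4*x)/4 - atan(x/2)/2.
Answer: x*cos(4*x) + 2*exp(2 - 2*x**2) - sin(4*x)/4 - atan(x/2)/2.


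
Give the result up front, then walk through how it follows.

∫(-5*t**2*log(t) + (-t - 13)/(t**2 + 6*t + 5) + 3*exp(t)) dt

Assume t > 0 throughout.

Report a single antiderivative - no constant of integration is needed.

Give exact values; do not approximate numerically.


The answer is -5*t**3*log(t)/3 + 5*t**3/9 + 3*exp(t) - 3*log(t + 1) + 2*log(t + 5).
Step 1. Rewrite: now ∫(-5*t**2*log(t)) dt + ∫((-t - 13)/(t**2 + 6*t + 5)) dt + ∫(3*exp(t)) dt.
Step 2. Evaluate the standard form: now 3*exp(t) + ∫(-5*t**2*log(t)) dt + ∫((-t - 13)/(t**2 + 6*t + 5)) dt.
Step 3. Integrate ∫(-5*t**2*log(t)) dt by parts with u = log(t), dv = (-5*t**2) dt, so v = -5*t**3/3 [assuming t > 0]: now -5*t**3*log(t)/3 + 3*exp(t) + ∫(5*t**2/3) dt + ∫((-t - 13)/(t**2 + 6*t + 5)) dt.
Step 4. Evaluate the standard form: now -5*t**3*log(t)/3 + 5*t**3/9 + 3*exp(t) + ∫((-t - 13)/(t**2 + 6*t + 5)) dt.
Step 5. Decompose ∫((-t - 13)/(t**2 + 6*t + 5)) dt by partial fractions, (-t - 13)/(t**2 + 6*t + 5) = 2/(t + 5) - 3/(t + 1): now -5*t**3*log(t)/3 + 5*t**3/9 + 3*exp(t) + ∫(-3/(t + 1)) dt + ∫(2/(t + 5)) dt.
Step 6. Evaluate the standard form [assuming t > -1]: now -5*t**3*log(t)/3 + 5*t**3/9 + 3*exp(t) - 3*log(t + 1) + ∫(2/(t + 5)) dt.
Step 7. Evaluate the standard form [assuming t > -5]: now -5*t**3*log(t)/3 + 5*t**3/9 + 3*exp(t) - 3*log(t + 1) + 2*log(t + 5).
Answer: -5*t**3*log(t)/3 + 5*t**3/9 + 3*exp(t) - 3*log(t + 1) + 2*log(t + 5).


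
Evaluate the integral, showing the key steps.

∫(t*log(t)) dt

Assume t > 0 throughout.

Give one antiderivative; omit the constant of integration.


Step 1. Integrate ∫(t*log(t)) dt by parts with u = log(t), dv = (t) dt, so v = t**2/2 [assuming t > 0]: now t**2*log(t)/2 + ∫(-t/2) dt.
Step 2. Evaluate the standard form: now t**2*log(t)/2 - t**2/4.
Answer: t**2*log(t)/2 - t**2/4.


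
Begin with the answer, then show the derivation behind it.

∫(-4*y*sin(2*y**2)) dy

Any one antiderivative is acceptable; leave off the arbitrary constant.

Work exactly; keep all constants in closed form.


The answer is cos(2*y**2).
Step 1. Substitute u = y**2, turning ∫(-4*y*sin(2*y**2)) dy into ∫(-2*sin(2*u)) du: now ∫(-2*sin(2*u)) du.
Step 2. Evaluate the standard form: now cos(2*u).
Step 3. Substitute back u = y**2: now cos(2*y**2).
Answer: cos(2*y**2).


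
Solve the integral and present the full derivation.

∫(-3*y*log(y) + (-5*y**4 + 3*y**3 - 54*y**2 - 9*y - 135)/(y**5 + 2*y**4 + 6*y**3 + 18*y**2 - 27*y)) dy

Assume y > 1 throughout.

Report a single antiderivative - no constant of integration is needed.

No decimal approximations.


Step 1. Rewrite: now ∫(-3*y*log(y)) dy + ∫((-5*y**4 + 3*y**3 - 54*y**2 - 9*y - 135)/(y**5 + 2*y**4 + 6*y**3 + 18*y**2 - 27*y)) dy.
Step 2. Decompose ∫((-5*y**4 + 3*y**3 - 54*y**2 - 9*y - 135)/(y**5 + 2*y**4 + 6*y**3 + 18*y**2 - 27*y)) dy by partial fractions, (-5*y**4 + 3*y**3 - 54*y**2 - 9*y - 135)/(y**5 + 2*y**4 + 6*y**3 + 18*y**2 - 27*y) = 3/(y**2 + 9) - 5/(y + 3) - 5/(y - 1) + 5/y: now ∫(5/y) dy + ∫(-3*y*log(y)) dy + ∫(-5/(y - 1)) dy + ∫(-5/(y + 3)) dy + ∫(3/(y**2 + 9)) dy.
Step 3. Evaluate the standard form [assuming y > 1]: now -5*log(y - 1) + ∫(5/y) dy + ∫(-3*y*log(y)) dy + ∫(-5/(y + 3)) dy + ∫(3/(y**2 + 9)) dy.
Step 4. Evaluate the standard form [assuming y > -3]: now -5*log(y - 1) - 5*log(y + 3) + ∫(5/y) dy + ∫(-3*y*log(y)) dy + ∫(3/(y**2 + 9)) dy.
Step 5. Evaluate the standard form [assuming y > 0]: now 5*log(y) - 5*log(y - 1) - 5*log(y + 3) + ∫(-3*y*log(y)) dy + ∫(3/(y**2 + 9)) dy.
Step 6. Evaluate the standard form: now 5*log(y) - 5*log(y - 1) - 5*log(y + 3) + atan(y/3) + ∫(-3*y*log(y)) dy.
Step 7. Integrate ∫(-3*y*log(y)) dy by parts with u = log(y), dv = (-3*y) dy, so v = -3*y**2/2 [assuming y > 0]: now -3*y**2*log(y)/2 + 5*log(y) - 5*log(y - 1) - 5*log(y + 3) + atan(y/3) + ∫(3*y/2) dy.
Step 8. Evaluate the standard form: now -3*y**2*log(y)/2 + 3*y**2/4 + 5*log(y) - 5*log(y - 1) - 5*log(y + 3) + atan(y/3).
Answer: -3*y**2*log(y)/2 + 3*y**2/4 + 5*log(y) - 5*log(y - 1) - 5*log(y + 3) + atan(y/3).


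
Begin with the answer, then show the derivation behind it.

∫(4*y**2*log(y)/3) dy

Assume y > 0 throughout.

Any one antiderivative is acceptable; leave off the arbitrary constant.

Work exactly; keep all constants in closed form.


The answer is 4*y**3*log(y)/9 - 4*y**3/27.
Step 1. Integrate ∫(4*y**2*log(y)/3) dy by parts with u = log(y), dv = (4*y**2/3) dy, so v = 4*y**3/9 [assuming y > 0]: now 4*y**3*log(y)/9 + ∫(-4*y**2/9) dy.
Step 2. Evaluate the standard form: now 4*y**3*log(y)/9 - 4*y**3/27.
Answer: 4*y**3*log(y)/9 - 4*y**3/27.


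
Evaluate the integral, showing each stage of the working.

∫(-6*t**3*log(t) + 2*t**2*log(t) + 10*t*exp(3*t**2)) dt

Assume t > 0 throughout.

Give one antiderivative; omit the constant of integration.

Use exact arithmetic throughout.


Step 1. Rewrite: now ∫(10*t*exp(3*t**2)) dt + ∫(2*t**2*log(t)) dt + ∫(-6*t**3*log(t)) dt.
Step 2. Integrate ∫(2*t**2*log(t)) dt by parts with u = log(t), dv = (2*t**2) dt, so v = 2*t**3/3 [assuming t > 0]: now 2*t**3*log(t)/3 + ∫(-2*t**2/3) dt + ∫(10*t*exp(3*t**2)) dt + ∫(-6*t**3*log(t)) dt.
Step 3. Evaluate the standard form: now 2*t**3*log(t)/3 - 2*t**3/9 + ∫(10*t*exp(3*t**2)) dt + ∫(-6*t**3*log(t)) dt.
Step 4. Substitute u = t**2, turning ∫(10*t*exp(3*t**2)) dt into ∫(5*exp(3*u)) du: now 2*t**3*log(t)/3 - 2*t**3/9 + ∫(-6*t**3*log(t)) dt + ∫(5*exp(3*u)) du.
Step 5. Evaluate the standard form: now 2*t**3*log(t)/3 - 2*t**3/9 + 5*exp(3*u)/3 + ∫(-6*t**3*log(t)) dt.
Step 6. Substitute back u = t**2: now 2*t**3*log(t)/3 - 2*t**3/9 + 5*exp(3*t**2)/3 + ∫(-6*t**3*log(t)) dt.
Step 7. Integrate ∫(-6*t**3*log(t)) dt by parts with u = log(t), dv = (-6*t**3) dt, so v = -3*t**4/2 [assuming t > 0]: now -3*t**4*log(t)/2 + 2*t**3*log(t)/3 - 2*t**3/9 + 5*exp(3*t**2)/3 + ∫(3*t**3/2) dt.
Step 8. Evaluate the standard form: now -3*t**4*log(t)/2 + 3*t**4/8 + 2*t**3*log(t)/3 - 2*t**3/9 + 5*exp(3*t**2)/3.
Answer: -3*t**4*log(t)/2 + 3*t**4/8 + 2*t**3*log(t)/3 - 2*t**3/9 + 5*exp(3*t**2)/3.


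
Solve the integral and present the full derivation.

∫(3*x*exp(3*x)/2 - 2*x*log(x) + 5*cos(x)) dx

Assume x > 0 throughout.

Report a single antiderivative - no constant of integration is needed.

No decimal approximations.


Step 1. Rewrite: now ∫(3*x*exp(3*x)/2) dx + ∫(-2*x*log(x)) dx + ∫(5*cos(x)) dx.
Step 2. Evaluate the standard form: now 5*sin(x) + ∫(3*x*exp(3*x)/2) dx + ∫(-2*x*log(x)) dx.
Step 3. Integrate ∫(3*x*exp(3*x)/2) dx by parts with u = x, dv = (3*exp(3*x)/2) dx, so v = exp(3*x)/2: now x*exp(3*x)/2 + 5*sin(x) + ∫(-2*x*log(x)) dx + ∫(-exp(3*x)/2) dx.
Step 4. Evaluate the standard form: now x*exp(3*x)/2 - exp(3*x)/6 + 5*sin(x) + ∫(-2*x*log(x)) dx.
Step 5. Integrate ∫(-2*x*log(x)) dx by parts with u = log(x), dv = (-2*x) dx, so v = -x**2 [assuming x > 0]: now -x**2*log(x) + x*exp(3*x)/2 - exp(3*x)/6 + 5*sin(x) + ∫(x) dx.
Step 6. Evaluate the standard form: now -x**2*log(x) + x**2/2 + x*exp(3*x)/2 - exp(3*x)/6 + 5*sin(x).
Answer: -x**2*log(x) + x**2/2 + x*exp(3*x)/2 - exp(3*x)/6 + 5*sin(x).


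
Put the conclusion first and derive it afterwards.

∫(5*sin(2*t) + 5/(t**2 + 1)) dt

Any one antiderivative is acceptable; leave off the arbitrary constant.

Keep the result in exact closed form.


The answer is -5*cos(2*t)/2 + 5*atan(t).
Step 1. Rewrite: now ∫(5/(t**2 + 1)) dt + ∫(5*sin(2*t)) dt.
Step 2. Evaluate the standard form: now -5*cos(2*t)/2 + ∫(5/(t**2 + 1)) dt.
Step 3. Evaluate the standard form: now -5*cos(2*t)/2 + 5*atan(t).
Answer: -5*cos(2*t)/2 + 5*atan(t).


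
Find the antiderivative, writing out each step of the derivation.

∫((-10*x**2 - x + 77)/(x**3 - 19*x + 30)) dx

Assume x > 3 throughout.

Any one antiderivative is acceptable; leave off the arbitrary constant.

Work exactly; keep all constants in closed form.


Step 1. Decompose ∫((-10*x**2 - x + 77)/(x**3 - 19*x + 30)) dx by partial fractions, (-10*x**2 - x + 77)/(x**3 - 19*x + 30) = -3/(x + 5) - 5/(x - 2) - 2/(x - 3): now ∫(-2/(x - 3)) dx + ∫(-5/(x - 2)) dx + ∫(-3/(x + 5)) dx.
Step 2. Evaluate the standard form [assuming x > 2]: now -5*log(x - 2) + ∫(-2/(x - 3)) dx + ∫(-3/(x + 5)) dx.
Step 3. Evaluate the standard form [assuming x > -5]: now -5*log(x - 2) - 3*log(x + 5) + ∫(-2/(x - 3)) dx.
Step 4. Evaluate the standard form [assuming x > 3]: now -2*log(x - 3) - 5*log(x - 2) - 3*log(x + 5).
Answer: -2*log(x - 3) - 5*log(x - 2) - 3*log(x + 5).
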